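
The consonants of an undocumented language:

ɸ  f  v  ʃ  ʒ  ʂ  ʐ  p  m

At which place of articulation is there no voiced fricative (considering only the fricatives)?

bilabial

bilabial: voiceless /ɸ/, voiced —.
labiodental: voiceless /f/, voiced /v/.
postalveolar: voiceless /ʃ/, voiced /ʒ/.
retroflex: voiceless /ʂ/, voiced /ʐ/.
Every place of articulation has a voiced member except bilabial, where /β/ would be expected.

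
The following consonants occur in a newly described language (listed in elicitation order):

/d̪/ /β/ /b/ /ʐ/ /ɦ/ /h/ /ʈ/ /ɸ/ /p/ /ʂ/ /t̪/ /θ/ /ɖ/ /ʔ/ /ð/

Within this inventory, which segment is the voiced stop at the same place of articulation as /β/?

/β/ is a voiced bilabial fricative.
The voiced stop at the same place is a voiced bilabial stop — in this inventory, /b/.

/b/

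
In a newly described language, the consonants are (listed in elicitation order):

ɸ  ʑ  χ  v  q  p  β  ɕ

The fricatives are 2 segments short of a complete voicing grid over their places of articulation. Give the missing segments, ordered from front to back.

/f/, /ʁ/

bilabial: voiceless /ɸ/, voiced /β/.
labiodental: voiceless —, voiced /v/.
alveolo-palatal: voiceless /ɕ/, voiced /ʑ/.
uvular: voiceless /χ/, voiced —.
Gaps, from front to back: labiodental lacks voiceless (/f/); uvular lacks voiced (/ʁ/).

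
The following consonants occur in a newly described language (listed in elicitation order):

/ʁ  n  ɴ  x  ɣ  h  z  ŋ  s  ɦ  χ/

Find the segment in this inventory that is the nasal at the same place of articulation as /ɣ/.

/ɣ/ is a voiced velar fricative.
The nasal at the same place is a velar nasal — in this inventory, /ŋ/.

/ŋ/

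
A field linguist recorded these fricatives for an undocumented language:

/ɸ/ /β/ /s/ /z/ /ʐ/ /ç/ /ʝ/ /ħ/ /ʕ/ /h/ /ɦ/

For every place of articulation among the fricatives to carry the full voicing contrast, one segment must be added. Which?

/ʂ/

bilabial: voiceless /ɸ/, voiced /β/.
alveolar: voiceless /s/, voiced /z/.
retroflex: voiceless —, voiced /ʐ/.
palatal: voiceless /ç/, voiced /ʝ/.
pharyngeal: voiceless /ħ/, voiced /ʕ/.
glottal: voiceless /h/, voiced /ɦ/.
The retroflex row has no voiceless member, so the gap is the voiceless retroflex fricative /ʂ/.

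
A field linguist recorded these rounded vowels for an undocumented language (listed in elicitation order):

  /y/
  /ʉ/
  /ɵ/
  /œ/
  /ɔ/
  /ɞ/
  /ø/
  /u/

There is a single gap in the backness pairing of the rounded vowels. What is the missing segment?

high: front /y/, central /ʉ/, back /u/.
high-mid: front /ø/, central /ɵ/, back —.
low-mid: front /œ/, central /ɞ/, back /ɔ/.
The high-mid row has no back member, so the gap is the high-mid back rounded vowel /o/.

/o/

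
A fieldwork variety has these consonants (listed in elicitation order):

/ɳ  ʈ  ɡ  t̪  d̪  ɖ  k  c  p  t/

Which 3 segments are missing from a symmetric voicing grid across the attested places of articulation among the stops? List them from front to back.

/b/, /d/, /ɟ/

bilabial: voiceless /p/, voiced —.
dental: voiceless /t̪/, voiced /d̪/.
alveolar: voiceless /t/, voiced —.
retroflex: voiceless /ʈ/, voiced /ɖ/.
palatal: voiceless /c/, voiced —.
velar: voiceless /k/, voiced /ɡ/.
Gaps, from front to back: bilabial lacks voiced (/b/); alveolar lacks voiced (/d/); palatal lacks voiced (/ɟ/).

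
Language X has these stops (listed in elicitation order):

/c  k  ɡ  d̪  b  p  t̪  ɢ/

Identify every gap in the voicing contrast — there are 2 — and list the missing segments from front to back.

bilabial: voiceless /p/, voiced /b/.
dental: voiceless /t̪/, voiced /d̪/.
palatal: voiceless /c/, voiced —.
velar: voiceless /k/, voiced /ɡ/.
uvular: voiceless —, voiced /ɢ/.
Gaps, from front to back: palatal lacks voiced (/ɟ/); uvular lacks voiceless (/q/).

/ɟ/, /q/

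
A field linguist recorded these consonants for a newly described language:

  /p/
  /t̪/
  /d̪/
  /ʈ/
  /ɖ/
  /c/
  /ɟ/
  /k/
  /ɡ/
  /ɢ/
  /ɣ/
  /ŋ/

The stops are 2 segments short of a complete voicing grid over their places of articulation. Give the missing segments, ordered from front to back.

bilabial: voiceless /p/, voiced —.
dental: voiceless /t̪/, voiced /d̪/.
retroflex: voiceless /ʈ/, voiced /ɖ/.
palatal: voiceless /c/, voiced /ɟ/.
velar: voiceless /k/, voiced /ɡ/.
uvular: voiceless —, voiced /ɢ/.
Gaps, from front to back: bilabial lacks voiced (/b/); uvular lacks voiceless (/q/).

/b/, /q/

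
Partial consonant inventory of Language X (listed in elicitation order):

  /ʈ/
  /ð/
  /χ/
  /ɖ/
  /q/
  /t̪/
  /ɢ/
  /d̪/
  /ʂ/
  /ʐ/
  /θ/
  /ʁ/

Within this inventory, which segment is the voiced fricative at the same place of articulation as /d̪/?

/d̪/ is a voiced dental stop.
The voiced fricative at the same place is a voiced dental fricative — in this inventory, /ð/.

/ð/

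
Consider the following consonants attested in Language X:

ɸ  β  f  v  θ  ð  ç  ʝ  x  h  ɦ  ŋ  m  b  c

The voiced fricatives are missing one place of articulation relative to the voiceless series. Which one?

velar

place of articulation  voiceless  voiced  
bilabial          ɸ         β       
labiodental       f         v       
dental            θ         ð       
palatal           ç         ʝ       
velar             x         —       
glottal           h         ɦ       
Every place of articulation has a voiced member except velar, where /ɣ/ would be expected.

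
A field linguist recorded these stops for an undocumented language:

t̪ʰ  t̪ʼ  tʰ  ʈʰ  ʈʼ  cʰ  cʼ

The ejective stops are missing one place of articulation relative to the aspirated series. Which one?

alveolar

Aspirated: /t̪ʰ/ (dental), /tʰ/ (alveolar), /ʈʰ/ (retroflex), /cʰ/ (palatal).
Ejective: /t̪ʼ/ (dental), /ʈʼ/ (retroflex), /cʼ/ (palatal).
Every place of articulation has an ejective member except alveolar, where /tʼ/ would be expected.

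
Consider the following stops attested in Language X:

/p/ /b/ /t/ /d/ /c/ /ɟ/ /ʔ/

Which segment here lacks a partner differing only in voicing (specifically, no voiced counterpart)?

Bilabial: /p/ ~ /b/
Alveolar: /t/ ~ /d/
Palatal: /c/ ~ /ɟ/
Glottal: only /ʔ/ (voiceless); no voiced partner.
So /ʔ/ is the unpaired segment.

/ʔ/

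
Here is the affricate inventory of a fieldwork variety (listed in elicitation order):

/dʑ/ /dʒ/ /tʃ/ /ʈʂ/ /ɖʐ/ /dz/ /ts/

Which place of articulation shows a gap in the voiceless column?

alveolo-palatal

alveolar: voiceless /ts/, voiced /dz/.
postalveolar: voiceless /tʃ/, voiced /dʒ/.
retroflex: voiceless /ʈʂ/, voiced /ɖʐ/.
alveolo-palatal: voiceless —, voiced /dʑ/.
Every place of articulation has a voiceless member except alveolo-palatal, where /tɕ/ would be expected.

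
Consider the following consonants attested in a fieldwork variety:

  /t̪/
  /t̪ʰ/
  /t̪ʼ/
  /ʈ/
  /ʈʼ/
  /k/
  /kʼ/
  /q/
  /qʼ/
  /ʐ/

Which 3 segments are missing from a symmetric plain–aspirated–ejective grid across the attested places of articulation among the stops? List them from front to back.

/ʈʰ/, /kʰ/, /qʰ/

dental: plain /t̪/, aspirated /t̪ʰ/, ejective /t̪ʼ/.
retroflex: plain /ʈ/, aspirated —, ejective /ʈʼ/.
velar: plain /k/, aspirated —, ejective /kʼ/.
uvular: plain /q/, aspirated —, ejective /qʼ/.
Gaps, from front to back: retroflex lacks aspirated (/ʈʰ/); velar lacks aspirated (/kʰ/); uvular lacks aspirated (/qʰ/).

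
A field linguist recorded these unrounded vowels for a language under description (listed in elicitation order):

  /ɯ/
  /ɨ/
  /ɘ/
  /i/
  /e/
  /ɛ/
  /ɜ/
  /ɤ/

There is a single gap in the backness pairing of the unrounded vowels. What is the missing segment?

/ʌ/

height            front     central   back    
high              i         ɨ         ɯ       
high-mid          e         ɘ         ɤ       
low-mid           ɛ         ɜ         —       
The low-mid row has no back member, so the gap is the low-mid back unrounded vowel /ʌ/.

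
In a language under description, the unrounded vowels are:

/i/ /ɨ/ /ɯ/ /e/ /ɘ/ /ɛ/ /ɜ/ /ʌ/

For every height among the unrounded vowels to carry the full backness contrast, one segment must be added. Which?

height            front     central   back    
high              i         ɨ         ɯ       
high-mid          e         ɘ         —       
low-mid           ɛ         ɜ         ʌ       
The high-mid row has no back member, so the gap is the high-mid back unrounded vowel /ɤ/.

/ɤ/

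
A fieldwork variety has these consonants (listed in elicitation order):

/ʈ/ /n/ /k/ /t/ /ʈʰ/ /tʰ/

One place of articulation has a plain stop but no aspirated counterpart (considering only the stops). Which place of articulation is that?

velar

Plain: /t/ (alveolar), /ʈ/ (retroflex), /k/ (velar).
Aspirated: /tʰ/ (alveolar), /ʈʰ/ (retroflex).
Every place of articulation has an aspirated member except velar, where /kʰ/ would be expected.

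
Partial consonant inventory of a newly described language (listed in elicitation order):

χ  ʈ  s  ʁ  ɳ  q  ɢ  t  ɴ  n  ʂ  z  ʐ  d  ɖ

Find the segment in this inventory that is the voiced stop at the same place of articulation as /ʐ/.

/ɖ/

/ʐ/ is a voiced retroflex fricative.
The voiced stop at the same place is a voiced retroflex stop — in this inventory, /ɖ/.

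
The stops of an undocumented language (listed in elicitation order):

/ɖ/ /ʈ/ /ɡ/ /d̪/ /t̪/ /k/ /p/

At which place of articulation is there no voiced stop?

bilabial

place of articulation  voiceless  voiced  
bilabial          p         —       
dental            t̪        d̪      
retroflex         ʈ         ɖ       
velar             k         ɡ       
Every place of articulation has a voiced member except bilabial, where /b/ would be expected.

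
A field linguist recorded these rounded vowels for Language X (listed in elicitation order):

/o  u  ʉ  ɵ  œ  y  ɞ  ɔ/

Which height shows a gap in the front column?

high-mid

Front: /y/ (high), /œ/ (low-mid).
Central: /ʉ/ (high), /ɵ/ (high-mid), /ɞ/ (low-mid).
Back: /u/ (high), /o/ (high-mid), /ɔ/ (low-mid).
Every height has a front member except high-mid, where /ø/ would be expected.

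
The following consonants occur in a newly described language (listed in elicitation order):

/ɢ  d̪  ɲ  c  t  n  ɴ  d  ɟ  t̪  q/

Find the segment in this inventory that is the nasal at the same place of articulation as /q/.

/ɴ/

/q/ is a voiceless uvular stop.
The nasal at the same place is an uvular nasal — in this inventory, /ɴ/.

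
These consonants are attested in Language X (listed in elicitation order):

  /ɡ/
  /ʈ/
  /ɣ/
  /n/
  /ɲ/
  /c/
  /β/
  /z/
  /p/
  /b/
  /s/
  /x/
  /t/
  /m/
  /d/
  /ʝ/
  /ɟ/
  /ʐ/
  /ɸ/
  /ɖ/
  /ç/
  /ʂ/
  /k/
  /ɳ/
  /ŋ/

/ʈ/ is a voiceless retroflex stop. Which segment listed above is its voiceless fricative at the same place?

The voiceless fricative at the same place is a voiceless retroflex fricative — in this inventory, /ʂ/.

/ʂ/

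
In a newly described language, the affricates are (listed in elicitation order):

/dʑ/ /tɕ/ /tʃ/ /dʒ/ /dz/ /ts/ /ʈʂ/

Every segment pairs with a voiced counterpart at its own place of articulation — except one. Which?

/ʈʂ/

Alveolar: /ts/ ~ /dz/
Postalveolar: /tʃ/ ~ /dʒ/
Alveolo-palatal: /tɕ/ ~ /dʑ/
Retroflex: only /ʈʂ/ (voiceless); no voiced partner.
So /ʈʂ/ is the unpaired segment.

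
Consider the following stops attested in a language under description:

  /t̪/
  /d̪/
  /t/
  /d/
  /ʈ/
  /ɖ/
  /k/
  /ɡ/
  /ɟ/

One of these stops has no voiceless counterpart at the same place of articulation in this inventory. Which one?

Dental: /t̪/ ~ /d̪/
Alveolar: /t/ ~ /d/
Retroflex: /ʈ/ ~ /ɖ/
Velar: /k/ ~ /ɡ/
Palatal: only /ɟ/ (voiced); no voiceless partner.
So /ɟ/ is the unpaired segment.

/ɟ/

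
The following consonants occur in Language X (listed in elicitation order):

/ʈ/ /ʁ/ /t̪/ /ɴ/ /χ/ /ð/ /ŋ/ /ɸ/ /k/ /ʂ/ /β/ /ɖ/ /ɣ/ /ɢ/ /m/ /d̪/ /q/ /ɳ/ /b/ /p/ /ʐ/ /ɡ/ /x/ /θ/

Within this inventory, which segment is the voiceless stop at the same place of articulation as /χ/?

/q/

/χ/ is a voiceless uvular fricative.
The voiceless stop at the same place is a voiceless uvular stop — in this inventory, /q/.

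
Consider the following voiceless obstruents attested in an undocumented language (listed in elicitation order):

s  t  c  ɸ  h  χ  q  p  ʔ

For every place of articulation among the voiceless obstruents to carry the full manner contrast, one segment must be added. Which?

/ç/

place of articulation  stop      fricative
bilabial          p         ɸ       
alveolar          t         s       
palatal           c         —       
uvular            q         χ       
glottal           ʔ         h       
The palatal row has no fricative member, so the gap is the palatal fricative /ç/.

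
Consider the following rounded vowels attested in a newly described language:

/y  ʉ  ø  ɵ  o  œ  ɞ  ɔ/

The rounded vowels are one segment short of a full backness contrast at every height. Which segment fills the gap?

height            front     central   back    
high              y         ʉ         —       
high-mid          ø         ɵ         o       
low-mid           œ         ɞ         ɔ       
The high row has no back member, so the gap is the high back rounded vowel /u/.

/u/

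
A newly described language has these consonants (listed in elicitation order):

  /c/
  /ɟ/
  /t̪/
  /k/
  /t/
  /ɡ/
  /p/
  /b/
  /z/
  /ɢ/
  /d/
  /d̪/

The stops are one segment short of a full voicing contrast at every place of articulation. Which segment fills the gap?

Voiceless: /p/ (bilabial), /t̪/ (dental), /t/ (alveolar), /c/ (palatal), /k/ (velar).
Voiced: /b/ (bilabial), /d̪/ (dental), /d/ (alveolar), /ɟ/ (palatal), /ɡ/ (velar), /ɢ/ (uvular).
The uvular row has no voiceless member, so the gap is the voiceless uvular stop /q/.

/q/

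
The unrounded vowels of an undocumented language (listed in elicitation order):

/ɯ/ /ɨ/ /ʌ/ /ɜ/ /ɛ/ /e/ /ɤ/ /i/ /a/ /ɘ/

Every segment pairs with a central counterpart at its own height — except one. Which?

/a/

High: /i/ ~ /ɨ/ ~ /ɯ/
High-mid: /e/ ~ /ɘ/ ~ /ɤ/
Low-mid: /ɛ/ ~ /ɜ/ ~ /ʌ/
Low: only /a/ (front); no central partner.
So /a/ is the unpaired segment.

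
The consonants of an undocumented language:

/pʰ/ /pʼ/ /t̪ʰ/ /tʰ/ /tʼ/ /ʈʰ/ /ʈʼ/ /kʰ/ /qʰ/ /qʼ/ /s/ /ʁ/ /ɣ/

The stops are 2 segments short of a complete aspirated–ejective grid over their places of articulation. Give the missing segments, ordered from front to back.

/t̪ʼ/, /kʼ/

bilabial: aspirated /pʰ/, ejective /pʼ/.
dental: aspirated /t̪ʰ/, ejective —.
alveolar: aspirated /tʰ/, ejective /tʼ/.
retroflex: aspirated /ʈʰ/, ejective /ʈʼ/.
velar: aspirated /kʰ/, ejective —.
uvular: aspirated /qʰ/, ejective /qʼ/.
Gaps, from front to back: dental lacks ejective (/t̪ʼ/); velar lacks ejective (/kʼ/).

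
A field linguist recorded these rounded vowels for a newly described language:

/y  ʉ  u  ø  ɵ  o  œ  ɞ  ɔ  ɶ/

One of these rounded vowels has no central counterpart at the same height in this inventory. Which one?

/ɶ/

High: /y/ ~ /ʉ/ ~ /u/
High-mid: /ø/ ~ /ɵ/ ~ /o/
Low-mid: /œ/ ~ /ɞ/ ~ /ɔ/
Low: only /ɶ/ (front); no central partner.
So /ɶ/ is the unpaired segment.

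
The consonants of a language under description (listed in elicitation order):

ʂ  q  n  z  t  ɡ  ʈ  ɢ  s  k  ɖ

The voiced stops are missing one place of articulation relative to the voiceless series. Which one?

Voiceless: /t/ (alveolar), /ʈ/ (retroflex), /k/ (velar), /q/ (uvular).
Voiced: /ɖ/ (retroflex), /ɡ/ (velar), /ɢ/ (uvular).
Every place of articulation has a voiced member except alveolar, where /d/ would be expected.

alveolar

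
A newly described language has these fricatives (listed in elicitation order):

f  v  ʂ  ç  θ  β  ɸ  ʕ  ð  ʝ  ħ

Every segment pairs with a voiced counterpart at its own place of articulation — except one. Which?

Bilabial: /ɸ/ ~ /β/
Labiodental: /f/ ~ /v/
Dental: /θ/ ~ /ð/
Palatal: /ç/ ~ /ʝ/
Pharyngeal: /ħ/ ~ /ʕ/
Retroflex: only /ʂ/ (voiceless); no voiced partner.
So /ʂ/ is the unpaired segment.

/ʂ/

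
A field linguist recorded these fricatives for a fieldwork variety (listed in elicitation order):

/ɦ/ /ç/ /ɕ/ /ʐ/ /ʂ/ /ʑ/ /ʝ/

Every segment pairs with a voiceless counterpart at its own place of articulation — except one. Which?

/ɦ/

Retroflex: /ʂ/ ~ /ʐ/
Alveolo-palatal: /ɕ/ ~ /ʑ/
Palatal: /ç/ ~ /ʝ/
Glottal: only /ɦ/ (voiced); no voiceless partner.
So /ɦ/ is the unpaired segment.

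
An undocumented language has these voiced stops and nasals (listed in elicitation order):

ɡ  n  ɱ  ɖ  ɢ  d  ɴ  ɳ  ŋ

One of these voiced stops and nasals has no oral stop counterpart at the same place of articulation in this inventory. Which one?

Alveolar: /d/ ~ /n/
Retroflex: /ɖ/ ~ /ɳ/
Velar: /ɡ/ ~ /ŋ/
Uvular: /ɢ/ ~ /ɴ/
Labiodental: only /ɱ/ (nasal); no oral stop partner.
So /ɱ/ is the unpaired segment.

/ɱ/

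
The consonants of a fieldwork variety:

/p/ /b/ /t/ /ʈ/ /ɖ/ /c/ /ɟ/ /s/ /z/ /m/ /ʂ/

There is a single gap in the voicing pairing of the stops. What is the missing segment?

Voiceless: /p/ (bilabial), /t/ (alveolar), /ʈ/ (retroflex), /c/ (palatal).
Voiced: /b/ (bilabial), /ɖ/ (retroflex), /ɟ/ (palatal).
The alveolar row has no voiced member, so the gap is the voiced alveolar stop /d/.

/d/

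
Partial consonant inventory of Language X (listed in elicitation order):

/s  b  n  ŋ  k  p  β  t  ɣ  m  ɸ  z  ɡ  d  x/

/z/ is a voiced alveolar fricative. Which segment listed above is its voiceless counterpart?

/s/

The voiceless counterpart is a voiceless alveolar fricative — in this inventory, /s/.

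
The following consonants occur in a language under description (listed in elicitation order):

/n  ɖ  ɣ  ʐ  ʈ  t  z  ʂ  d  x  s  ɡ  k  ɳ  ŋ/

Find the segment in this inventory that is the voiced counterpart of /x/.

/ɣ/

/x/ is a voiceless velar fricative.
The voiced counterpart is a voiced velar fricative — in this inventory, /ɣ/.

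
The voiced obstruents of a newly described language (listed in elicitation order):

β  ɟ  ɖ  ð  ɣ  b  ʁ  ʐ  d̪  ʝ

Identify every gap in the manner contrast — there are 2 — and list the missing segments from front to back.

bilabial: stop /b/, fricative /β/.
dental: stop /d̪/, fricative /ð/.
retroflex: stop /ɖ/, fricative /ʐ/.
palatal: stop /ɟ/, fricative /ʝ/.
velar: stop —, fricative /ɣ/.
uvular: stop —, fricative /ʁ/.
Gaps, from front to back: velar lacks stop (/ɡ/); uvular lacks stop (/ɢ/).

/ɡ/, /ɢ/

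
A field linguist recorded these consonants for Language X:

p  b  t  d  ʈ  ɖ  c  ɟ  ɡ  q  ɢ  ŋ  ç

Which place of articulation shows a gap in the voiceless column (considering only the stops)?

bilabial: voiceless /p/, voiced /b/.
alveolar: voiceless /t/, voiced /d/.
retroflex: voiceless /ʈ/, voiced /ɖ/.
palatal: voiceless /c/, voiced /ɟ/.
velar: voiceless —, voiced /ɡ/.
uvular: voiceless /q/, voiced /ɢ/.
Every place of articulation has a voiceless member except velar, where /k/ would be expected.

velar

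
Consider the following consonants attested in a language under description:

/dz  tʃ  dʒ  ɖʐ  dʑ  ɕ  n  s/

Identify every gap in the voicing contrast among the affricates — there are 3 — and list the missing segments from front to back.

place of articulation  voiceless  voiced  
alveolar          —         dz      
postalveolar      tʃ        dʒ      
retroflex         —         ɖʐ      
alveolo-palatal   —         dʑ      
Gaps, from front to back: alveolar lacks voiceless (/ts/); retroflex lacks voiceless (/ʈʂ/); alveolo-palatal lacks voiceless (/tɕ/).

/ts/, /ʈʂ/, /tɕ/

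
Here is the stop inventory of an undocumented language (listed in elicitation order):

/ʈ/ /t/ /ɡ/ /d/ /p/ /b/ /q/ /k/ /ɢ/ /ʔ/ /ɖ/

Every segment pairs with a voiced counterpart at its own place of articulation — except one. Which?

Bilabial: /p/ ~ /b/
Alveolar: /t/ ~ /d/
Retroflex: /ʈ/ ~ /ɖ/
Velar: /k/ ~ /ɡ/
Uvular: /q/ ~ /ɢ/
Glottal: only /ʔ/ (voiceless); no voiced partner.
So /ʔ/ is the unpaired segment.

/ʔ/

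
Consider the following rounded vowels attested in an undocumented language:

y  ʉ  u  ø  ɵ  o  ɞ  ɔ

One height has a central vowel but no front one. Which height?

Front: /y/ (high), /ø/ (high-mid).
Central: /ʉ/ (high), /ɵ/ (high-mid), /ɞ/ (low-mid).
Back: /u/ (high), /o/ (high-mid), /ɔ/ (low-mid).
Every height has a front member except low-mid, where /œ/ would be expected.

low-mid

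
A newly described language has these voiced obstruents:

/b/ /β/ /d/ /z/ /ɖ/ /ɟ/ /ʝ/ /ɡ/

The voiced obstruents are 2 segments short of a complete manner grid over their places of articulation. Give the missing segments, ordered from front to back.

bilabial: stop /b/, fricative /β/.
alveolar: stop /d/, fricative /z/.
retroflex: stop /ɖ/, fricative —.
palatal: stop /ɟ/, fricative /ʝ/.
velar: stop /ɡ/, fricative —.
Gaps, from front to back: retroflex lacks fricative (/ʐ/); velar lacks fricative (/ɣ/).

/ʐ/, /ɣ/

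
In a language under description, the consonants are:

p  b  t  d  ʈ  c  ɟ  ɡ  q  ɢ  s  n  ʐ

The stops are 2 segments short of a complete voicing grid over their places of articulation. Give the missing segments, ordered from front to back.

/ɖ/, /k/

place of articulation  voiceless  voiced  
bilabial          p         b       
alveolar          t         d       
retroflex         ʈ         —       
palatal           c         ɟ       
velar             —         ɡ       
uvular            q         ɢ       
Gaps, from front to back: retroflex lacks voiced (/ɖ/); velar lacks voiceless (/k/).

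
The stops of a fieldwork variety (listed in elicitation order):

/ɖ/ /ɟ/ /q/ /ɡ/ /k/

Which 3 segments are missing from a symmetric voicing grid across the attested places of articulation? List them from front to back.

/ʈ/, /c/, /ɢ/

Voiceless: /k/ (velar), /q/ (uvular).
Voiced: /ɖ/ (retroflex), /ɟ/ (palatal), /ɡ/ (velar).
Gaps, from front to back: retroflex lacks voiceless (/ʈ/); palatal lacks voiceless (/c/); uvular lacks voiced (/ɢ/).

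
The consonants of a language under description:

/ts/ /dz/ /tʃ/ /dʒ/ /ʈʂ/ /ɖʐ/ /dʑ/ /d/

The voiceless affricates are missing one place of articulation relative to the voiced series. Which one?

place of articulation  voiceless  voiced  
alveolar          ts        dz      
postalveolar      tʃ        dʒ      
retroflex         ʈʂ        ɖʐ      
alveolo-palatal   —         dʑ      
Every place of articulation has a voiceless member except alveolo-palatal, where /tɕ/ would be expected.

alveolo-palatal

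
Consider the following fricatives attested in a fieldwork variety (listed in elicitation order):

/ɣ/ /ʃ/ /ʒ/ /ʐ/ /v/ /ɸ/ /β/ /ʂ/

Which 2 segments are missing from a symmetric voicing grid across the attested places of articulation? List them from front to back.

place of articulation  voiceless  voiced  
bilabial          ɸ         β       
labiodental       —         v       
postalveolar      ʃ         ʒ       
retroflex         ʂ         ʐ       
velar             —         ɣ       
Gaps, from front to back: labiodental lacks voiceless (/f/); velar lacks voiceless (/x/).

/f/, /x/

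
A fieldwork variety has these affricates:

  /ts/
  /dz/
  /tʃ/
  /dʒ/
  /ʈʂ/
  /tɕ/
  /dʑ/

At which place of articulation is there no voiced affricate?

place of articulation  voiceless  voiced  
alveolar          ts        dz      
postalveolar      tʃ        dʒ      
retroflex         ʈʂ        —       
alveolo-palatal   tɕ        dʑ      
Every place of articulation has a voiced member except retroflex, where /ɖʐ/ would be expected.

retroflex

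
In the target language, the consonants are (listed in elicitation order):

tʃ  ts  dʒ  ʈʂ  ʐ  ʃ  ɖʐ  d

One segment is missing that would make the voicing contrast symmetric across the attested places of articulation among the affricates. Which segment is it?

place of articulation  voiceless  voiced  
alveolar          ts        —       
postalveolar      tʃ        dʒ      
retroflex         ʈʂ        ɖʐ      
The alveolar row has no voiced member, so the gap is the voiced alveolar affricate /dz/.

/dz/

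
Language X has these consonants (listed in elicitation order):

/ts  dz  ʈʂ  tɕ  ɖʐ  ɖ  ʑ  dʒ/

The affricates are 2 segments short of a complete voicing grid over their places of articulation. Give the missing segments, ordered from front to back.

/tʃ/, /dʑ/

place of articulation  voiceless  voiced  
alveolar          ts        dz      
postalveolar      —         dʒ      
retroflex         ʈʂ        ɖʐ      
alveolo-palatal   tɕ        —       
Gaps, from front to back: postalveolar lacks voiceless (/tʃ/); alveolo-palatal lacks voiced (/dʑ/).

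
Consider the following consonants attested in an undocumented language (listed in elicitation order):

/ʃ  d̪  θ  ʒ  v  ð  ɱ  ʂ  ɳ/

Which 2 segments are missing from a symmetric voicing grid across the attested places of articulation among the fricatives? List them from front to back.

labiodental: voiceless —, voiced /v/.
dental: voiceless /θ/, voiced /ð/.
postalveolar: voiceless /ʃ/, voiced /ʒ/.
retroflex: voiceless /ʂ/, voiced —.
Gaps, from front to back: labiodental lacks voiceless (/f/); retroflex lacks voiced (/ʐ/).

/f/, /ʐ/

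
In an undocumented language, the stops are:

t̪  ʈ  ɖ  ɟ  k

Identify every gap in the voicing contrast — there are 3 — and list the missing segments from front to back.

/d̪/, /c/, /ɡ/

place of articulation  voiceless  voiced  
dental            t̪        —       
retroflex         ʈ         ɖ       
palatal           —         ɟ       
velar             k         —       
Gaps, from front to back: dental lacks voiced (/d̪/); palatal lacks voiceless (/c/); velar lacks voiced (/ɡ/).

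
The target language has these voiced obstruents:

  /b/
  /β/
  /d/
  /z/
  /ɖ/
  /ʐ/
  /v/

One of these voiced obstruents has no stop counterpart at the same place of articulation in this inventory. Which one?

/v/

Bilabial: /b/ ~ /β/
Alveolar: /d/ ~ /z/
Retroflex: /ɖ/ ~ /ʐ/
Labiodental: only /v/ (fricative); no stop partner.
So /v/ is the unpaired segment.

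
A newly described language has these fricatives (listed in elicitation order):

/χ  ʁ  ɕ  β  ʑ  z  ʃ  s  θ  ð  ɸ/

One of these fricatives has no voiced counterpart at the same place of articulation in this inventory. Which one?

Bilabial: /ɸ/ ~ /β/
Dental: /θ/ ~ /ð/
Alveolar: /s/ ~ /z/
Alveolo-palatal: /ɕ/ ~ /ʑ/
Uvular: /χ/ ~ /ʁ/
Postalveolar: only /ʃ/ (voiceless); no voiced partner.
So /ʃ/ is the unpaired segment.

/ʃ/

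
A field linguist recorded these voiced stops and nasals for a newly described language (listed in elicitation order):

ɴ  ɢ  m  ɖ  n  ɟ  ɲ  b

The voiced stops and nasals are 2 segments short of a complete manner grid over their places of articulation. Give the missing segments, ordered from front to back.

Oral stop: /b/ (bilabial), /ɖ/ (retroflex), /ɟ/ (palatal), /ɢ/ (uvular).
Nasal: /m/ (bilabial), /n/ (alveolar), /ɲ/ (palatal), /ɴ/ (uvular).
Gaps, from front to back: alveolar lacks oral stop (/d/); retroflex lacks nasal (/ɳ/).

/d/, /ɳ/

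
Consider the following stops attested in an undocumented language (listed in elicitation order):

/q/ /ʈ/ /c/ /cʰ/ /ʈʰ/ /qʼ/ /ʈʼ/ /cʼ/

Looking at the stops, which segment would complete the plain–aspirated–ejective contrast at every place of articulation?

place of articulation  plain     aspirated  ejective
retroflex         ʈ         ʈʰ        ʈʼ      
palatal           c         cʰ        cʼ      
uvular            q         —         qʼ      
The uvular row has no aspirated member, so the gap is the aspirated uvular stop /qʰ/.

/qʰ/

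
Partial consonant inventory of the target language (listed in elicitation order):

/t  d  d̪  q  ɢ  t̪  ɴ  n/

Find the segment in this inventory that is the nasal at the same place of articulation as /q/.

/ɴ/

/q/ is a voiceless uvular stop.
The nasal at the same place is an uvular nasal — in this inventory, /ɴ/.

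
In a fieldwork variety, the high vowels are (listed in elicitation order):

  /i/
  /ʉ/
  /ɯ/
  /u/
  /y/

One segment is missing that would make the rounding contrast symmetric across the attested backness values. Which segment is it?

/ɨ/

Unrounded: /i/ (front), /ɯ/ (back).
Rounded: /y/ (front), /ʉ/ (central), /u/ (back).
The central row has no unrounded member, so the gap is the central unrounded vowel /ɨ/.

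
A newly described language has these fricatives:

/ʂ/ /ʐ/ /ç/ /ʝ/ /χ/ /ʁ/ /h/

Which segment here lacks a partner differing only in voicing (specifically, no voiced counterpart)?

Retroflex: /ʂ/ ~ /ʐ/
Palatal: /ç/ ~ /ʝ/
Uvular: /χ/ ~ /ʁ/
Glottal: only /h/ (voiceless); no voiced partner.
So /h/ is the unpaired segment.

/h/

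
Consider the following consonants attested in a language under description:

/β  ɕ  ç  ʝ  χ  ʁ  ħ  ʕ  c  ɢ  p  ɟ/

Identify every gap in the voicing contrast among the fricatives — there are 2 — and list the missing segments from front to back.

bilabial: voiceless —, voiced /β/.
alveolo-palatal: voiceless /ɕ/, voiced —.
palatal: voiceless /ç/, voiced /ʝ/.
uvular: voiceless /χ/, voiced /ʁ/.
pharyngeal: voiceless /ħ/, voiced /ʕ/.
Gaps, from front to back: bilabial lacks voiceless (/ɸ/); alveolo-palatal lacks voiced (/ʑ/).

/ɸ/, /ʑ/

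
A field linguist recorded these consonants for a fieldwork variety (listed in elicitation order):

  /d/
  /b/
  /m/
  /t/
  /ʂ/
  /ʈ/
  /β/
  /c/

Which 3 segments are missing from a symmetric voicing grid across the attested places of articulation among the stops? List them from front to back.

Voiceless: /t/ (alveolar), /ʈ/ (retroflex), /c/ (palatal).
Voiced: /b/ (bilabial), /d/ (alveolar).
Gaps, from front to back: bilabial lacks voiceless (/p/); retroflex lacks voiced (/ɖ/); palatal lacks voiced (/ɟ/).

/p/, /ɖ/, /ɟ/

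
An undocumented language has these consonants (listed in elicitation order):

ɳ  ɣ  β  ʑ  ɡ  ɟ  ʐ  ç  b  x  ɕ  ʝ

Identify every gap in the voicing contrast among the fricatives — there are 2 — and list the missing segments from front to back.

bilabial: voiceless —, voiced /β/.
retroflex: voiceless —, voiced /ʐ/.
alveolo-palatal: voiceless /ɕ/, voiced /ʑ/.
palatal: voiceless /ç/, voiced /ʝ/.
velar: voiceless /x/, voiced /ɣ/.
Gaps, from front to back: bilabial lacks voiceless (/ɸ/); retroflex lacks voiceless (/ʂ/).

/ɸ/, /ʂ/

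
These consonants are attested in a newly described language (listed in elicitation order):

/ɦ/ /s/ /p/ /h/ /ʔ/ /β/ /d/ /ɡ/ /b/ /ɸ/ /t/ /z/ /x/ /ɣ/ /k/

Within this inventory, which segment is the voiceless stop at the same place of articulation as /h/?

/h/ is a voiceless glottal fricative.
The voiceless stop at the same place is a voiceless glottal stop — in this inventory, /ʔ/.

/ʔ/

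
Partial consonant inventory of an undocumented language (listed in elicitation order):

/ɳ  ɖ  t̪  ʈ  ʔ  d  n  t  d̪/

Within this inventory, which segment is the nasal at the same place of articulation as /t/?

/n/

/t/ is a voiceless alveolar stop.
The nasal at the same place is an alveolar nasal — in this inventory, /n/.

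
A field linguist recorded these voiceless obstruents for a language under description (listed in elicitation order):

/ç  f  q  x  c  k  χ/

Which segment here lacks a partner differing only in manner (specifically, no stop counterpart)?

/f/

Palatal: /c/ ~ /ç/
Velar: /k/ ~ /x/
Uvular: /q/ ~ /χ/
Labiodental: only /f/ (fricative); no stop partner.
So /f/ is the unpaired segment.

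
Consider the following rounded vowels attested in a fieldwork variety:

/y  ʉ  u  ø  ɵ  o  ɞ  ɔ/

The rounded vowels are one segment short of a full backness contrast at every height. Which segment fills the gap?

high: front /y/, central /ʉ/, back /u/.
high-mid: front /ø/, central /ɵ/, back /o/.
low-mid: front —, central /ɞ/, back /ɔ/.
The low-mid row has no front member, so the gap is the low-mid front rounded vowel /œ/.

/œ/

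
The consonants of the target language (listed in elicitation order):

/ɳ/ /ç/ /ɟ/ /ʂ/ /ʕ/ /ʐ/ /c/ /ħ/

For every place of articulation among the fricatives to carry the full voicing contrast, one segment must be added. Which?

retroflex: voiceless /ʂ/, voiced /ʐ/.
palatal: voiceless /ç/, voiced —.
pharyngeal: voiceless /ħ/, voiced /ʕ/.
The palatal row has no voiced member, so the gap is the voiced palatal fricative /ʝ/.

/ʝ/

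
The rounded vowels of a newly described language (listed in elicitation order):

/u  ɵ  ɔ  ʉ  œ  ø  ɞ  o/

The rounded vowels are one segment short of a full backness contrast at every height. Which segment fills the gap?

/y/

height            front     central   back    
high              —         ʉ         u       
high-mid          ø         ɵ         o       
low-mid           œ         ɞ         ɔ       
The high row has no front member, so the gap is the high front rounded vowel /y/.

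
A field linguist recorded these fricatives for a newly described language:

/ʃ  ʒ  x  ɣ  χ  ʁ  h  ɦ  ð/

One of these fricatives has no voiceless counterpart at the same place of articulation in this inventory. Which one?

/ð/

Postalveolar: /ʃ/ ~ /ʒ/
Velar: /x/ ~ /ɣ/
Uvular: /χ/ ~ /ʁ/
Glottal: /h/ ~ /ɦ/
Dental: only /ð/ (voiced); no voiceless partner.
So /ð/ is the unpaired segment.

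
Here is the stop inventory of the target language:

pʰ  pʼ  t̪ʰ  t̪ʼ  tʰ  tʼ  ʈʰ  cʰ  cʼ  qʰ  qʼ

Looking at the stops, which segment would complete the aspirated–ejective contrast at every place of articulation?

/ʈʼ/

bilabial: aspirated /pʰ/, ejective /pʼ/.
dental: aspirated /t̪ʰ/, ejective /t̪ʼ/.
alveolar: aspirated /tʰ/, ejective /tʼ/.
retroflex: aspirated /ʈʰ/, ejective —.
palatal: aspirated /cʰ/, ejective /cʼ/.
uvular: aspirated /qʰ/, ejective /qʼ/.
The retroflex row has no ejective member, so the gap is the ejective retroflex stop /ʈʼ/.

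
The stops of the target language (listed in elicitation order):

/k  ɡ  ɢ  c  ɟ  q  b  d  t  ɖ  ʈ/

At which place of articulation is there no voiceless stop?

place of articulation  voiceless  voiced  
bilabial          —         b       
alveolar          t         d       
retroflex         ʈ         ɖ       
palatal           c         ɟ       
velar             k         ɡ       
uvular            q         ɢ       
Every place of articulation has a voiceless member except bilabial, where /p/ would be expected.

bilabial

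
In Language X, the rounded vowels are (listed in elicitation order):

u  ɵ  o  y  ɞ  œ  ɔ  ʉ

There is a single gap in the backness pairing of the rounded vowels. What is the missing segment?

/ø/

Front: /y/ (high), /œ/ (low-mid).
Central: /ʉ/ (high), /ɵ/ (high-mid), /ɞ/ (low-mid).
Back: /u/ (high), /o/ (high-mid), /ɔ/ (low-mid).
The high-mid row has no front member, so the gap is the high-mid front rounded vowel /ø/.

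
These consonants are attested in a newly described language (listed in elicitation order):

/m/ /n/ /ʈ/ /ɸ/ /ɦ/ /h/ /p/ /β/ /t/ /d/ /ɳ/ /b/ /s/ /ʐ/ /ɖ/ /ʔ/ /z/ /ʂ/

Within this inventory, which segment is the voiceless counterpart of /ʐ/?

/ʂ/

/ʐ/ is a voiced retroflex fricative.
The voiceless counterpart is a voiceless retroflex fricative — in this inventory, /ʂ/.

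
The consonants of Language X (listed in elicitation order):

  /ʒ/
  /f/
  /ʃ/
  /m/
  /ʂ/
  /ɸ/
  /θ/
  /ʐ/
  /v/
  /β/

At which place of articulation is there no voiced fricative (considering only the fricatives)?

dental

Voiceless: /ɸ/ (bilabial), /f/ (labiodental), /θ/ (dental), /ʃ/ (postalveolar), /ʂ/ (retroflex).
Voiced: /β/ (bilabial), /v/ (labiodental), /ʒ/ (postalveolar), /ʐ/ (retroflex).
Every place of articulation has a voiced member except dental, where /ð/ would be expected.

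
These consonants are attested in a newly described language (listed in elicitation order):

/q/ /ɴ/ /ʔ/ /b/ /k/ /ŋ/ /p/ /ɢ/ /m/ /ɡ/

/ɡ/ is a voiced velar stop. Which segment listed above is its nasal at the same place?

The nasal at the same place is a velar nasal — in this inventory, /ŋ/.

/ŋ/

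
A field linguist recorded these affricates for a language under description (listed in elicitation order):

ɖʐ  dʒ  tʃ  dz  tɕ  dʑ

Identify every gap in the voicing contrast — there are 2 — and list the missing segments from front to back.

Voiceless: /tʃ/ (postalveolar), /tɕ/ (alveolo-palatal).
Voiced: /dz/ (alveolar), /dʒ/ (postalveolar), /ɖʐ/ (retroflex), /dʑ/ (alveolo-palatal).
Gaps, from front to back: alveolar lacks voiceless (/ts/); retroflex lacks voiceless (/ʈʂ/).

/ts/, /ʈʂ/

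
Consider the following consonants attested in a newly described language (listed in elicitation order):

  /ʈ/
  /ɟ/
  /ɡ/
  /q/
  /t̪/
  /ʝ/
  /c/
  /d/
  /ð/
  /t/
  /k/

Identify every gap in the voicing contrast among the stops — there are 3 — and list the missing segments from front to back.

place of articulation  voiceless  voiced  
dental            t̪        —       
alveolar          t         d       
retroflex         ʈ         —       
palatal           c         ɟ       
velar             k         ɡ       
uvular            q         —       
Gaps, from front to back: dental lacks voiced (/d̪/); retroflex lacks voiced (/ɖ/); uvular lacks voiced (/ɢ/).

/d̪/, /ɖ/, /ɢ/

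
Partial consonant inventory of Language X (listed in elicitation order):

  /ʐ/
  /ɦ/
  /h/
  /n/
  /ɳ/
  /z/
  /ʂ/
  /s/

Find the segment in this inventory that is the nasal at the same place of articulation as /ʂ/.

/ʂ/ is a voiceless retroflex fricative.
The nasal at the same place is a retroflex nasal — in this inventory, /ɳ/.

/ɳ/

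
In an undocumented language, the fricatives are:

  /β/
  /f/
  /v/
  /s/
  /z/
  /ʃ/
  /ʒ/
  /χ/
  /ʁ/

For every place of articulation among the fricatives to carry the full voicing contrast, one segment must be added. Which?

bilabial: voiceless —, voiced /β/.
labiodental: voiceless /f/, voiced /v/.
alveolar: voiceless /s/, voiced /z/.
postalveolar: voiceless /ʃ/, voiced /ʒ/.
uvular: voiceless /χ/, voiced /ʁ/.
The bilabial row has no voiceless member, so the gap is the voiceless bilabial fricative /ɸ/.

/ɸ/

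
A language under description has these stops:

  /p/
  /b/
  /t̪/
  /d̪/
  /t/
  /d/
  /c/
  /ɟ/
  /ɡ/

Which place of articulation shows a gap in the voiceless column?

bilabial: voiceless /p/, voiced /b/.
dental: voiceless /t̪/, voiced /d̪/.
alveolar: voiceless /t/, voiced /d/.
palatal: voiceless /c/, voiced /ɟ/.
velar: voiceless —, voiced /ɡ/.
Every place of articulation has a voiceless member except velar, where /k/ would be expected.

velar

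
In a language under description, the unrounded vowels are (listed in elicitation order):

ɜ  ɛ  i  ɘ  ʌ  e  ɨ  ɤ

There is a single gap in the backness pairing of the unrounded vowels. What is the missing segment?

/ɯ/

high: front /i/, central /ɨ/, back —.
high-mid: front /e/, central /ɘ/, back /ɤ/.
low-mid: front /ɛ/, central /ɜ/, back /ʌ/.
The high row has no back member, so the gap is the high back unrounded vowel /ɯ/.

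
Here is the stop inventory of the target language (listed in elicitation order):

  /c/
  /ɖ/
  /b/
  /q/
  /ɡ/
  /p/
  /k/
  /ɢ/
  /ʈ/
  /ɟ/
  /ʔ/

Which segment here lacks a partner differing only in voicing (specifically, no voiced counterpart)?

/ʔ/

Bilabial: /p/ ~ /b/
Retroflex: /ʈ/ ~ /ɖ/
Palatal: /c/ ~ /ɟ/
Velar: /k/ ~ /ɡ/
Uvular: /q/ ~ /ɢ/
Glottal: only /ʔ/ (voiceless); no voiced partner.
So /ʔ/ is the unpaired segment.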